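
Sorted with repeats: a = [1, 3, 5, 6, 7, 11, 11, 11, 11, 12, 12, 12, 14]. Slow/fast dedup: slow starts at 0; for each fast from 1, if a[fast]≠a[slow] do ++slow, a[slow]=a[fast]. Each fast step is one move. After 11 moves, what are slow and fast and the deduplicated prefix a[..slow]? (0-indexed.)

slow=0 fast=1: a[fast]=3≠a[slow]=1 write a[1]=3, slow++,fast++
slow=1 fast=2: a[fast]=5≠a[slow]=3 write a[2]=5, slow++,fast++
slow=2 fast=3: a[fast]=6≠a[slow]=5 write a[3]=6, slow++,fast++
slow=3 fast=4: a[fast]=7≠a[slow]=6 write a[4]=7, slow++,fast++
slow=4 fast=5: a[fast]=11≠a[slow]=7 write a[5]=11, slow++,fast++
slow=5 fast=6: a[fast]=11=a[slow] dup, fast++
slow=5 fast=7: a[fast]=11=a[slow] dup, fast++
slow=5 fast=8: a[fast]=11=a[slow] dup, fast++
slow=5 fast=9: a[fast]=12≠a[slow]=11 write a[6]=12, slow++,fast++
slow=6 fast=10: a[fast]=12=a[slow] dup, fast++
slow=6 fast=11: a[fast]=12=a[slow] dup, fast++

slow=6, fast=12, prefix=[1, 3, 5, 6, 7, 11, 12]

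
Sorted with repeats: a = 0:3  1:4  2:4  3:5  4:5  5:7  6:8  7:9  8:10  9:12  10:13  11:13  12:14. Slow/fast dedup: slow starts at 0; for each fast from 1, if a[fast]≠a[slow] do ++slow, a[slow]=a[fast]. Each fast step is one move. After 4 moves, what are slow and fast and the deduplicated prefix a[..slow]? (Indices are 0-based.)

slow=0 fast=1: a[fast]=4≠a[slow]=3 write a[1]=4, slow++,fast++
slow=1 fast=2: a[fast]=4=a[slow] dup, fast++
slow=1 fast=3: a[fast]=5≠a[slow]=4 write a[2]=5, slow++,fast++
slow=2 fast=4: a[fast]=5=a[slow] dup, fast++

slow=2, fast=5, prefix=[3, 4, 5]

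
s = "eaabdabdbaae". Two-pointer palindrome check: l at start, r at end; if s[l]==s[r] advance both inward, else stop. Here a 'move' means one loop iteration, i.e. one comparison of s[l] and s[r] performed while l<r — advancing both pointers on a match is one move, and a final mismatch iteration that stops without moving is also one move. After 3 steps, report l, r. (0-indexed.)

l=0 r=11: 'e'=='e', l++,r--
l=1 r=10: 'a'=='a', l++,r--
l=2 r=9: 'a'=='a', l++,r--

l=3, r=8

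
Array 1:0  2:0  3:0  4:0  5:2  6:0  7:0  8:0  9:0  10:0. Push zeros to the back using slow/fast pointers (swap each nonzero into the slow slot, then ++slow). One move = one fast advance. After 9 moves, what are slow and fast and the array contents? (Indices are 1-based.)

(s=1,f=1) a[fast]=0 → fast++
(s=1,f=2) a[fast]=0 → fast++
(s=1,f=3) a[fast]=0 → fast++
(s=1,f=4) a[fast]=0 → fast++
(s=1,f=5) a[fast]=2≠0 swap→a[1]=2 → slow++,fast++
(s=2,f=6) a[fast]=0 → fast++
(s=2,f=7) a[fast]=0 → fast++
(s=2,f=8) a[fast]=0 → fast++
(s=2,f=9) a[fast]=0 → fast++

slow=2, fast=10, a=[2, 0, 0, 0, 0, 0, 0, 0, 0, 0]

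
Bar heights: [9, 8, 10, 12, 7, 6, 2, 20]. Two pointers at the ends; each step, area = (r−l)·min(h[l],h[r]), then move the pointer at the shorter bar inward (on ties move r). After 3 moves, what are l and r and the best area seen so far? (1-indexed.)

l=4, r=8, best area=63

l=1 r=8: min(9,20)*7=63 best=63 *, l++
l=2 r=8: min(8,20)*6=48 best=63, l++
l=3 r=8: min(10,20)*5=50 best=63, l++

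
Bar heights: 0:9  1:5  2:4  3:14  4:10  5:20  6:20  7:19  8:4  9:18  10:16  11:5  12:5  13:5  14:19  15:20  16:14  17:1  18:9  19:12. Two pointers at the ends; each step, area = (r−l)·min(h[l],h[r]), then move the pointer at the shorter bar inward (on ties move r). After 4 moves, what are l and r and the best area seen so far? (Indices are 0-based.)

l=3, r=18, best area=192

[0,19] min(9,12)*19=171 best=171 * → l++
[1,19] min(5,12)*18=90 best=171 → l++
[2,19] min(4,12)*17=68 best=171 → l++
[3,19] min(14,12)*16=192 best=192 * → r--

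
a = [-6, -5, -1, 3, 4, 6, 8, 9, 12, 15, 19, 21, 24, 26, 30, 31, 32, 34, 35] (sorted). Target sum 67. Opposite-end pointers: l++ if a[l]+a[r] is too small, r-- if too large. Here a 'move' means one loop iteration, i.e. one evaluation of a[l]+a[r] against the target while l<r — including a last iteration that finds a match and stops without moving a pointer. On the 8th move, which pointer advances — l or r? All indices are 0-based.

l=0 r=18: -6+35=29 <67, l++
l=1 r=18: -5+35=30 <67, l++
l=2 r=18: -1+35=34 <67, l++
l=3 r=18: 3+35=38 <67, l++
l=4 r=18: 4+35=39 <67, l++
l=5 r=18: 6+35=41 <67, l++
l=6 r=18: 8+35=43 <67, l++
l=7 r=18: 9+35=44 <67, l++

l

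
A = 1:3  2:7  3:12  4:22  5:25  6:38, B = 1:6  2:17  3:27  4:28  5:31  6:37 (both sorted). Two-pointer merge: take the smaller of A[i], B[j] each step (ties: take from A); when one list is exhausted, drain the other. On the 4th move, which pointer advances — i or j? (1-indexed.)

i

[i=1,j=1] A[i]=3<=B[j]=6 take 3 → i++
[i=2,j=1] A[i]=7>B[j]=6 take 6 → j++
[i=2,j=2] A[i]=7<=B[j]=17 take 7 → i++
[i=3,j=2] A[i]=12<=B[j]=17 take 12 → i++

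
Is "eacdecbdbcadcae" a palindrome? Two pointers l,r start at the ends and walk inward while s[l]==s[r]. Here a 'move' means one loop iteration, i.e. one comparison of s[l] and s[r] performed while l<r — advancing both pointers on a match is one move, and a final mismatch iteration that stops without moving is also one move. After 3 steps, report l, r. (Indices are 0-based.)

l=3, r=11

l=0 r=14: 'e'=='e', l++,r--
l=1 r=13: 'a'=='a', l++,r--
l=2 r=12: 'c'=='c', l++,r--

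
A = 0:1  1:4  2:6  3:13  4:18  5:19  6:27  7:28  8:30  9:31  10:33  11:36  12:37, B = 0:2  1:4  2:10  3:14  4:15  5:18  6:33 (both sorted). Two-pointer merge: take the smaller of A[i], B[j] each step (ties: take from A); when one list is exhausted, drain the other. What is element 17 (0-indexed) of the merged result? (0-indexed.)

i=0 j=0: A[i]=1<=B[j]=2 take 1, i++
i=1 j=0: A[i]=4>B[j]=2 take 2, j++
i=1 j=1: A[i]=4<=B[j]=4 take 4, i++
i=2 j=1: A[i]=6>B[j]=4 take 4, j++
i=2 j=2: A[i]=6<=B[j]=10 take 6, i++
i=3 j=2: A[i]=13>B[j]=10 take 10, j++
i=3 j=3: A[i]=13<=B[j]=14 take 13, i++
i=4 j=3: A[i]=18>B[j]=14 take 14, j++
i=4 j=4: A[i]=18>B[j]=15 take 15, j++
i=4 j=5: A[i]=18<=B[j]=18 take 18, i++
i=5 j=5: A[i]=19>B[j]=18 take 18, j++
i=5 j=6: A[i]=19<=B[j]=33 take 19, i++
i=6 j=6: A[i]=27<=B[j]=33 take 27, i++
i=7 j=6: A[i]=28<=B[j]=33 take 28, i++
i=8 j=6: A[i]=30<=B[j]=33 take 30, i++
i=9 j=6: A[i]=31<=B[j]=33 take 31, i++
i=10 j=6: A[i]=33<=B[j]=33 take 33, i++
i=11 j=6: A[i]=36>B[j]=33 take 33, j++
i=11 j=7: B done, take A[i]=36, i++
i=12 j=7: B done, take A[i]=37, i++

merged[17] = 33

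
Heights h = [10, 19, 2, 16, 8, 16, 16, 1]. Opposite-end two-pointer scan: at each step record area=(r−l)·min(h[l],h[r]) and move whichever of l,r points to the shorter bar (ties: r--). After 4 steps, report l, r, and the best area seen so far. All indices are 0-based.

l=0 r=7: min(10,1)*7=7 best=7 *, r--
l=0 r=6: min(10,16)*6=60 best=60 *, l++
l=1 r=6: min(19,16)*5=80 best=80 *, r--
l=1 r=5: min(19,16)*4=64 best=80, r--

l=1, r=4, best area=80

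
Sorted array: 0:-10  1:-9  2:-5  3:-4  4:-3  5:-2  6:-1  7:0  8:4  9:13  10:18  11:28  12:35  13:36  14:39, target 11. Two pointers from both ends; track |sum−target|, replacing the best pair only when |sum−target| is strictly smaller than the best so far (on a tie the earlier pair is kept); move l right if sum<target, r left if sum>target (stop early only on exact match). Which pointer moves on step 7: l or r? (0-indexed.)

r

l=0 r=14: -10+39=29 d=18 *, r--
l=0 r=13: -10+36=26 d=15 *, r--
l=0 r=12: -10+35=25 d=14 *, r--
l=0 r=11: -10+28=18 d=7 *, r--
l=0 r=10: -10+18=8 d=3 *, l++
l=1 r=10: -9+18=9 d=2 *, l++
l=2 r=10: -5+18=13 d=2, r--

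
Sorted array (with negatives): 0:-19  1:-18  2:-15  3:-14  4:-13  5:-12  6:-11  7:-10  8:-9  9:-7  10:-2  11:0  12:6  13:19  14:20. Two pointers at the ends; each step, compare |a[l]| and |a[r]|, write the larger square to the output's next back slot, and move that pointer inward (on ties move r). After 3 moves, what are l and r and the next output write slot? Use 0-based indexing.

l=1, r=12, next write slot=11

l=0 r=14: |-19|<=|20| out[14]=400, r--
l=0 r=13: |-19|<=|19| out[13]=361, r--
l=0 r=12: |-19|>|6| out[12]=361, l++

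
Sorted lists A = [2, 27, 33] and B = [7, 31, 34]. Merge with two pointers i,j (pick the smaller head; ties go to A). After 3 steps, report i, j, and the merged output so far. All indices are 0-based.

[i=0,j=0] A[i]=2<=B[j]=7 take 2 → i++
[i=1,j=0] A[i]=27>B[j]=7 take 7 → j++
[i=1,j=1] A[i]=27<=B[j]=31 take 27 → i++

i=2, j=1, merged so far=[2, 7, 27]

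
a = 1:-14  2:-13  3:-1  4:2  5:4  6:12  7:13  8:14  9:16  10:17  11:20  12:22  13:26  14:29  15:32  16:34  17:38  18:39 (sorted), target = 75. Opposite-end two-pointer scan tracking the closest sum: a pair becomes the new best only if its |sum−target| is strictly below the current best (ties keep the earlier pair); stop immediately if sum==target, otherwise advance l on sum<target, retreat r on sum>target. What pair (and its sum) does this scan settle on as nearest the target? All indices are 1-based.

pair (34, 39) with sum 73 (|Δ|=2)

[1,18] -14+39=25 d=50 * → l++
[2,18] -13+39=26 d=49 * → l++
[3,18] -1+39=38 d=37 * → l++
[4,18] 2+39=41 d=34 * → l++
[5,18] 4+39=43 d=32 * → l++
[6,18] 12+39=51 d=24 * → l++
[7,18] 13+39=52 d=23 * → l++
[8,18] 14+39=53 d=22 * → l++
[9,18] 16+39=55 d=20 * → l++
[10,18] 17+39=56 d=19 * → l++
[11,18] 20+39=59 d=16 * → l++
[12,18] 22+39=61 d=14 * → l++
[13,18] 26+39=65 d=10 * → l++
[14,18] 29+39=68 d=7 * → l++
[15,18] 32+39=71 d=4 * → l++
[16,18] 34+39=73 d=2 * → l++
[17,18] 38+39=77 d=2 → r--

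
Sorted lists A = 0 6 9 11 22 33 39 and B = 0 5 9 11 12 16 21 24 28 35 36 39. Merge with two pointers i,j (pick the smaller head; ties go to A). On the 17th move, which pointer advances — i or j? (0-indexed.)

j

i=0 j=0: A[i]=0<=B[j]=0 take 0, i++
i=1 j=0: A[i]=6>B[j]=0 take 0, j++
i=1 j=1: A[i]=6>B[j]=5 take 5, j++
i=1 j=2: A[i]=6<=B[j]=9 take 6, i++
i=2 j=2: A[i]=9<=B[j]=9 take 9, i++
i=3 j=2: A[i]=11>B[j]=9 take 9, j++
i=3 j=3: A[i]=11<=B[j]=11 take 11, i++
i=4 j=3: A[i]=22>B[j]=11 take 11, j++
i=4 j=4: A[i]=22>B[j]=12 take 12, j++
i=4 j=5: A[i]=22>B[j]=16 take 16, j++
i=4 j=6: A[i]=22>B[j]=21 take 21, j++
i=4 j=7: A[i]=22<=B[j]=24 take 22, i++
i=5 j=7: A[i]=33>B[j]=24 take 24, j++
i=5 j=8: A[i]=33>B[j]=28 take 28, j++
i=5 j=9: A[i]=33<=B[j]=35 take 33, i++
i=6 j=9: A[i]=39>B[j]=35 take 35, j++
i=6 j=10: A[i]=39>B[j]=36 take 36, j++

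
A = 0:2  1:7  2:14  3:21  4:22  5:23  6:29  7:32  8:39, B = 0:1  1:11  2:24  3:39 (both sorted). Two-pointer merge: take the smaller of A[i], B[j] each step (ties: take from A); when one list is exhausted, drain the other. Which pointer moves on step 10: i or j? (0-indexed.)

i=0 j=0: A[i]=2>B[j]=1 take 1, j++
i=0 j=1: A[i]=2<=B[j]=11 take 2, i++
i=1 j=1: A[i]=7<=B[j]=11 take 7, i++
i=2 j=1: A[i]=14>B[j]=11 take 11, j++
i=2 j=2: A[i]=14<=B[j]=24 take 14, i++
i=3 j=2: A[i]=21<=B[j]=24 take 21, i++
i=4 j=2: A[i]=22<=B[j]=24 take 22, i++
i=5 j=2: A[i]=23<=B[j]=24 take 23, i++
i=6 j=2: A[i]=29>B[j]=24 take 24, j++
i=6 j=3: A[i]=29<=B[j]=39 take 29, i++

i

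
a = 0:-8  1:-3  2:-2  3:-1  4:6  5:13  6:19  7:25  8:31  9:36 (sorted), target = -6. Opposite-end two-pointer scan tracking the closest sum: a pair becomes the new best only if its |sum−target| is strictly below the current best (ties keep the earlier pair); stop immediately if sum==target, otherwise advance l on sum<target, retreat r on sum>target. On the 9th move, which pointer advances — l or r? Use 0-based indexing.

r

[0,9] -8+36=28 d=34 * → r--
[0,8] -8+31=23 d=29 * → r--
[0,7] -8+25=17 d=23 * → r--
[0,6] -8+19=11 d=17 * → r--
[0,5] -8+13=5 d=11 * → r--
[0,4] -8+6=-2 d=4 * → r--
[0,3] -8+-1=-9 d=3 * → l++
[1,3] -3+-1=-4 d=2 * → r--
[1,2] -3+-2=-5 d=1 * → r--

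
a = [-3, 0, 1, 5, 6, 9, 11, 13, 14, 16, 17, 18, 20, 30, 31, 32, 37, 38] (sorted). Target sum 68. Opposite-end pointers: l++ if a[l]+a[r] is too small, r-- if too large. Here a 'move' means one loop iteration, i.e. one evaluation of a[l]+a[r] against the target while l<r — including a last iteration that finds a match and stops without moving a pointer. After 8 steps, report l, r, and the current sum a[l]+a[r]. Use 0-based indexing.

[0,17] -3+38=35 <68 → l++
[1,17] 0+38=38 <68 → l++
[2,17] 1+38=39 <68 → l++
[3,17] 5+38=43 <68 → l++
[4,17] 6+38=44 <68 → l++
[5,17] 9+38=47 <68 → l++
[6,17] 11+38=49 <68 → l++
[7,17] 13+38=51 <68 → l++

l=8, r=17, sum=52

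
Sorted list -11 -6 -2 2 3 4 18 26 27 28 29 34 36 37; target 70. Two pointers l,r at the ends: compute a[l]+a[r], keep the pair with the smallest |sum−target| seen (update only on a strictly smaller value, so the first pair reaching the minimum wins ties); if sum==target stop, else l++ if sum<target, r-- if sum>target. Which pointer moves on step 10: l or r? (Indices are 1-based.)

l

[1,14] -11+37=26 d=44 * → l++
[2,14] -6+37=31 d=39 * → l++
[3,14] -2+37=35 d=35 * → l++
[4,14] 2+37=39 d=31 * → l++
[5,14] 3+37=40 d=30 * → l++
[6,14] 4+37=41 d=29 * → l++
[7,14] 18+37=55 d=15 * → l++
[8,14] 26+37=63 d=7 * → l++
[9,14] 27+37=64 d=6 * → l++
[10,14] 28+37=65 d=5 * → l++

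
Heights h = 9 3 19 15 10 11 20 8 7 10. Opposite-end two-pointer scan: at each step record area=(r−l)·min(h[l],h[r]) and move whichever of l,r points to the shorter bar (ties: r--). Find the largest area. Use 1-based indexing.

max area = 81

l=1 r=10: min(9,10)*9=81 best=81 *, l++
l=2 r=10: min(3,10)*8=24 best=81, l++
l=3 r=10: min(19,10)*7=70 best=81, r--
l=3 r=9: min(19,7)*6=42 best=81, r--
l=3 r=8: min(19,8)*5=40 best=81, r--
l=3 r=7: min(19,20)*4=76 best=81, l++
l=4 r=7: min(15,20)*3=45 best=81, l++
l=5 r=7: min(10,20)*2=20 best=81, l++
l=6 r=7: min(11,20)*1=11 best=81, l++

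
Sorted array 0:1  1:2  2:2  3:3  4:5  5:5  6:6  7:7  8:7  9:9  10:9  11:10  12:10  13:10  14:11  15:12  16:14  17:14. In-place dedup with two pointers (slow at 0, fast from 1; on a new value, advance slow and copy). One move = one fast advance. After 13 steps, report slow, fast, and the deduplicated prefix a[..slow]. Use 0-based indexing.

slow=7, fast=14, prefix=[1, 2, 3, 5, 6, 7, 9, 10]

slow=0 fast=1: a[fast]=2≠a[slow]=1 write a[1]=2, slow++,fast++
slow=1 fast=2: a[fast]=2=a[slow] dup, fast++
slow=1 fast=3: a[fast]=3≠a[slow]=2 write a[2]=3, slow++,fast++
slow=2 fast=4: a[fast]=5≠a[slow]=3 write a[3]=5, slow++,fast++
slow=3 fast=5: a[fast]=5=a[slow] dup, fast++
slow=3 fast=6: a[fast]=6≠a[slow]=5 write a[4]=6, slow++,fast++
slow=4 fast=7: a[fast]=7≠a[slow]=6 write a[5]=7, slow++,fast++
slow=5 fast=8: a[fast]=7=a[slow] dup, fast++
slow=5 fast=9: a[fast]=9≠a[slow]=7 write a[6]=9, slow++,fast++
slow=6 fast=10: a[fast]=9=a[slow] dup, fast++
slow=6 fast=11: a[fast]=10≠a[slow]=9 write a[7]=10, slow++,fast++
slow=7 fast=12: a[fast]=10=a[slow] dup, fast++
slow=7 fast=13: a[fast]=10=a[slow] dup, fast++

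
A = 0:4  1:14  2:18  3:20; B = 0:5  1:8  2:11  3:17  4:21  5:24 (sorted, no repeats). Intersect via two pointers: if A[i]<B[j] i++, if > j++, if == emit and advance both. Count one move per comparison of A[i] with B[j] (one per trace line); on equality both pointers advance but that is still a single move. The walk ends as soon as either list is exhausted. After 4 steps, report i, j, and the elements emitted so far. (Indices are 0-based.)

i=1, j=3, emitted=[]

[i=0,j=0] 4<5 → i++
[i=1,j=0] 14>5 → j++
[i=1,j=1] 14>8 → j++
[i=1,j=2] 14>11 → j++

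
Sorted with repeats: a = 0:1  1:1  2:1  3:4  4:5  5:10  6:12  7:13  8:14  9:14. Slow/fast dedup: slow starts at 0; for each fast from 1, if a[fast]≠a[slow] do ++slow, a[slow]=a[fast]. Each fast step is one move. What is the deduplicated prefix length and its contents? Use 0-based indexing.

(s=0,f=1) a[fast]=1=a[slow] dup → fast++
(s=0,f=2) a[fast]=1=a[slow] dup → fast++
(s=0,f=3) a[fast]=4≠a[slow]=1 write a[1]=4 → slow++,fast++
(s=1,f=4) a[fast]=5≠a[slow]=4 write a[2]=5 → slow++,fast++
(s=2,f=5) a[fast]=10≠a[slow]=5 write a[3]=10 → slow++,fast++
(s=3,f=6) a[fast]=12≠a[slow]=10 write a[4]=12 → slow++,fast++
(s=4,f=7) a[fast]=13≠a[slow]=12 write a[5]=13 → slow++,fast++
(s=5,f=8) a[fast]=14≠a[slow]=13 write a[6]=14 → slow++,fast++
(s=6,f=9) a[fast]=14=a[slow] dup → fast++

length 7; prefix = [1, 4, 5, 10, 12, 13, 14]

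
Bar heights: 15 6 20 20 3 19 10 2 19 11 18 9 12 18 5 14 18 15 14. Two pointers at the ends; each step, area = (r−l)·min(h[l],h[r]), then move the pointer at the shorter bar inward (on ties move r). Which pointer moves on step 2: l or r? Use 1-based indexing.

r

[1,19] min(15,14)*18=252 best=252 * → r--
[1,18] min(15,15)*17=255 best=255 * → r--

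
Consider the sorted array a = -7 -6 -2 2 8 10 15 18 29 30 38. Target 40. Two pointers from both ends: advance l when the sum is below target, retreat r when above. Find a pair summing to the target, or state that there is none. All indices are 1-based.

l=1 r=11: -7+38=31 <40, l++
l=2 r=11: -6+38=32 <40, l++
l=3 r=11: -2+38=36 <40, l++
l=4 r=11: 2+38=40, found

(2, 38)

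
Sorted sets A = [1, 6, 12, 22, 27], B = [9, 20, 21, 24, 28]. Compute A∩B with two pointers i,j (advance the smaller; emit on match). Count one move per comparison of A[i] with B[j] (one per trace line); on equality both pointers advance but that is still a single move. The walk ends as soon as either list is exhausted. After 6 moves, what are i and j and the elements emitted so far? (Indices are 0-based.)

i=3, j=3, emitted=[]

[i=0,j=0] 1<9 → i++
[i=1,j=0] 6<9 → i++
[i=2,j=0] 12>9 → j++
[i=2,j=1] 12<20 → i++
[i=3,j=1] 22>20 → j++
[i=3,j=2] 22>21 → j++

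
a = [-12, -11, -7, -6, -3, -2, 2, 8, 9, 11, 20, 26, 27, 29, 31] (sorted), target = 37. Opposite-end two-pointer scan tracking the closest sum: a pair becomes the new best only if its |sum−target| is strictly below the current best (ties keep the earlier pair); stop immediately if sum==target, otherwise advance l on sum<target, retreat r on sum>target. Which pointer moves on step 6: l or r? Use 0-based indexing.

[0,14] -12+31=19 d=18 * → l++
[1,14] -11+31=20 d=17 * → l++
[2,14] -7+31=24 d=13 * → l++
[3,14] -6+31=25 d=12 * → l++
[4,14] -3+31=28 d=9 * → l++
[5,14] -2+31=29 d=8 * → l++

l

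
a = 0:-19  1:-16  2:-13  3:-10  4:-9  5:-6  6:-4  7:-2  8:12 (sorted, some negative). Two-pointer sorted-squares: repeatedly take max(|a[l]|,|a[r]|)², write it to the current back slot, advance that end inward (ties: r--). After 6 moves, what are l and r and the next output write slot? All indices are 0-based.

l=5, r=7, next write slot=2

l=0 r=8: |-19|>|12| out[8]=361, l++
l=1 r=8: |-16|>|12| out[7]=256, l++
l=2 r=8: |-13|>|12| out[6]=169, l++
l=3 r=8: |-10|<=|12| out[5]=144, r--
l=3 r=7: |-10|>|-2| out[4]=100, l++
l=4 r=7: |-9|>|-2| out[3]=81, l++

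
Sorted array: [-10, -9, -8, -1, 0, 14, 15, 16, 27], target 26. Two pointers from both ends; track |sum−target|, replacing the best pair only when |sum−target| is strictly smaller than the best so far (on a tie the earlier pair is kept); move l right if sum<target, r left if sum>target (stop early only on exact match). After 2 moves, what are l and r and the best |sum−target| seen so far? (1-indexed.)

l=1 r=9: -10+27=17 d=9 *, l++
l=2 r=9: -9+27=18 d=8 *, l++

l=3, r=9, best |Δ|=8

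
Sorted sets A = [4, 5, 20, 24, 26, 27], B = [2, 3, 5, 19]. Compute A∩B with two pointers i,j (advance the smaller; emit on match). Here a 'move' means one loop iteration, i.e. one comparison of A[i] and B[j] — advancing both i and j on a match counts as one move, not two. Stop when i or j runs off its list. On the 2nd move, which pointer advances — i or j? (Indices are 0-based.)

[i=0,j=0] 4>2 → j++
[i=0,j=1] 4>3 → j++

j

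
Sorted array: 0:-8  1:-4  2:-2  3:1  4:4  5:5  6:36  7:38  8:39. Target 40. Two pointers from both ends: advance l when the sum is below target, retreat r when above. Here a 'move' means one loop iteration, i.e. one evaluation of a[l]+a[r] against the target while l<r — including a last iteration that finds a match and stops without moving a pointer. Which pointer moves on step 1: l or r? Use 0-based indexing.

[0,8] -8+39=31 <40 → l++

l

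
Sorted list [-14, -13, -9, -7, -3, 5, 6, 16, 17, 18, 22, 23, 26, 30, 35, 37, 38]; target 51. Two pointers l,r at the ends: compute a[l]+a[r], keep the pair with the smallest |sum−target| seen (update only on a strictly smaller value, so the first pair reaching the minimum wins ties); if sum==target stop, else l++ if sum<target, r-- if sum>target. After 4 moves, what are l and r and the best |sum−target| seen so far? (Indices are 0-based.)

l=0 r=16: -14+38=24 d=27 *, l++
l=1 r=16: -13+38=25 d=26 *, l++
l=2 r=16: -9+38=29 d=22 *, l++
l=3 r=16: -7+38=31 d=20 *, l++

l=4, r=16, best |Δ|=20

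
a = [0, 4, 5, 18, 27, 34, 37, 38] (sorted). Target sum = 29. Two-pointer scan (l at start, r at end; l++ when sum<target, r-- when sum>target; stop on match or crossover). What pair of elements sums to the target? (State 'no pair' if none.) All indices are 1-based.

no pair

[1,8] 0+38=38 >29 → r--
[1,7] 0+37=37 >29 → r--
[1,6] 0+34=34 >29 → r--
[1,5] 0+27=27 <29 → l++
[2,5] 4+27=31 >29 → r--
[2,4] 4+18=22 <29 → l++
[3,4] 5+18=23 <29 → l++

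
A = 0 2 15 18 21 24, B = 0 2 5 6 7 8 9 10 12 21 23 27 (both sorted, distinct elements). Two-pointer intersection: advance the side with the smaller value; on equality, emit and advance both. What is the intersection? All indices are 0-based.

intersection = [0, 2, 21]

[i=0,j=0] 0==0 emit → i++,j++
[i=1,j=1] 2==2 emit → i++,j++
[i=2,j=2] 15>5 → j++
[i=2,j=3] 15>6 → j++
[i=2,j=4] 15>7 → j++
[i=2,j=5] 15>8 → j++
[i=2,j=6] 15>9 → j++
[i=2,j=7] 15>10 → j++
[i=2,j=8] 15>12 → j++
[i=2,j=9] 15<21 → i++
[i=3,j=9] 18<21 → i++
[i=4,j=9] 21==21 emit → i++,j++
[i=5,j=10] 24>23 → j++
[i=5,j=11] 24<27 → i++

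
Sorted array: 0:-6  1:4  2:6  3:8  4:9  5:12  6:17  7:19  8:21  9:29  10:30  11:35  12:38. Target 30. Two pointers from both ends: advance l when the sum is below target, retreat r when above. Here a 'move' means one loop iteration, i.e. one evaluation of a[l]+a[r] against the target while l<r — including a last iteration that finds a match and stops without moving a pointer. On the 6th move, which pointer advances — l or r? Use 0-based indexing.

l

[0,12] -6+38=32 >30 → r--
[0,11] -6+35=29 <30 → l++
[1,11] 4+35=39 >30 → r--
[1,10] 4+30=34 >30 → r--
[1,9] 4+29=33 >30 → r--
[1,8] 4+21=25 <30 → l++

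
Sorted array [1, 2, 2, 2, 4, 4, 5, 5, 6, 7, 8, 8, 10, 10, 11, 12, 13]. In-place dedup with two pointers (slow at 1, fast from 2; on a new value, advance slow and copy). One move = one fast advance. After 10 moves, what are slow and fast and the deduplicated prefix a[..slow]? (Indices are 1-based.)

(s=1,f=2) a[fast]=2≠a[slow]=1 write a[2]=2 → slow++,fast++
(s=2,f=3) a[fast]=2=a[slow] dup → fast++
(s=2,f=4) a[fast]=2=a[slow] dup → fast++
(s=2,f=5) a[fast]=4≠a[slow]=2 write a[3]=4 → slow++,fast++
(s=3,f=6) a[fast]=4=a[slow] dup → fast++
(s=3,f=7) a[fast]=5≠a[slow]=4 write a[4]=5 → slow++,fast++
(s=4,f=8) a[fast]=5=a[slow] dup → fast++
(s=4,f=9) a[fast]=6≠a[slow]=5 write a[5]=6 → slow++,fast++
(s=5,f=10) a[fast]=7≠a[slow]=6 write a[6]=7 → slow++,fast++
(s=6,f=11) a[fast]=8≠a[slow]=7 write a[7]=8 → slow++,fast++

slow=7, fast=12, prefix=[1, 2, 4, 5, 6, 7, 8]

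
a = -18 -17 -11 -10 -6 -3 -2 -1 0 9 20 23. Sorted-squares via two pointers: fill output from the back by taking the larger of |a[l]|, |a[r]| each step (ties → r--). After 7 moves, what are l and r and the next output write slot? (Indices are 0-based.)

[0,11] |-18|<=|23| out[11]=529 → r--
[0,10] |-18|<=|20| out[10]=400 → r--
[0,9] |-18|>|9| out[9]=324 → l++
[1,9] |-17|>|9| out[8]=289 → l++
[2,9] |-11|>|9| out[7]=121 → l++
[3,9] |-10|>|9| out[6]=100 → l++
[4,9] |-6|<=|9| out[5]=81 → r--

l=4, r=8, next write slot=4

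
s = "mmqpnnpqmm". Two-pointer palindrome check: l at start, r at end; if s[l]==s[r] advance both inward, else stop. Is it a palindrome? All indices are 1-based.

palindrome

[1,10] 'm'=='m' → l++,r--
[2,9] 'm'=='m' → l++,r--
[3,8] 'q'=='q' → l++,r--
[4,7] 'p'=='p' → l++,r--
[5,6] 'n'=='n' → l++,r--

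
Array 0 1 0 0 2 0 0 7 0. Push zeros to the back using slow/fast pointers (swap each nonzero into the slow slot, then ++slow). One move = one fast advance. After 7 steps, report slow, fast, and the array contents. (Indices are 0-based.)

slow=2, fast=7, a=[1, 2, 0, 0, 0, 0, 0, 7, 0]

slow=0 fast=0: a[fast]=0, fast++
slow=0 fast=1: a[fast]=1≠0 swap→a[0]=1, slow++,fast++
slow=1 fast=2: a[fast]=0, fast++
slow=1 fast=3: a[fast]=0, fast++
slow=1 fast=4: a[fast]=2≠0 swap→a[1]=2, slow++,fast++
slow=2 fast=5: a[fast]=0, fast++
slow=2 fast=6: a[fast]=0, fast++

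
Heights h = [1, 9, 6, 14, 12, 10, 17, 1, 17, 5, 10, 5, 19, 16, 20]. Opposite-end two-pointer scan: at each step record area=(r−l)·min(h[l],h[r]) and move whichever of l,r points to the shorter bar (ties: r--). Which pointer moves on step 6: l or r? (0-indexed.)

l=0 r=14: min(1,20)*14=14 best=14 *, l++
l=1 r=14: min(9,20)*13=117 best=117 *, l++
l=2 r=14: min(6,20)*12=72 best=117, l++
l=3 r=14: min(14,20)*11=154 best=154 *, l++
l=4 r=14: min(12,20)*10=120 best=154, l++
l=5 r=14: min(10,20)*9=90 best=154, l++

l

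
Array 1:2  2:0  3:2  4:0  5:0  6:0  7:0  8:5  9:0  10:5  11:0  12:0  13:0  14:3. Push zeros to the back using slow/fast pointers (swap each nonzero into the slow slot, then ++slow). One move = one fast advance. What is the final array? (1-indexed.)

[2, 2, 5, 5, 3, 0, 0, 0, 0, 0, 0, 0, 0, 0]

slow=1 fast=1: a[fast]=2≠0 swap→a[1]=2, slow++,fast++
slow=2 fast=2: a[fast]=0, fast++
slow=2 fast=3: a[fast]=2≠0 swap→a[2]=2, slow++,fast++
slow=3 fast=4: a[fast]=0, fast++
slow=3 fast=5: a[fast]=0, fast++
slow=3 fast=6: a[fast]=0, fast++
slow=3 fast=7: a[fast]=0, fast++
slow=3 fast=8: a[fast]=5≠0 swap→a[3]=5, slow++,fast++
slow=4 fast=9: a[fast]=0, fast++
slow=4 fast=10: a[fast]=5≠0 swap→a[4]=5, slow++,fast++
slow=5 fast=11: a[fast]=0, fast++
slow=5 fast=12: a[fast]=0, fast++
slow=5 fast=13: a[fast]=0, fast++
slow=5 fast=14: a[fast]=3≠0 swap→a[5]=3, slow++,fast++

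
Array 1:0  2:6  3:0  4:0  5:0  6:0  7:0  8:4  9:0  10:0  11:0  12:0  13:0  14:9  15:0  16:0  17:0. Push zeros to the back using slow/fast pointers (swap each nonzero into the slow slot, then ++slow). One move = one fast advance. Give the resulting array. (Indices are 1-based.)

(s=1,f=1) a[fast]=0 → fast++
(s=1,f=2) a[fast]=6≠0 swap→a[1]=6 → slow++,fast++
(s=2,f=3) a[fast]=0 → fast++
(s=2,f=4) a[fast]=0 → fast++
(s=2,f=5) a[fast]=0 → fast++
(s=2,f=6) a[fast]=0 → fast++
(s=2,f=7) a[fast]=0 → fast++
(s=2,f=8) a[fast]=4≠0 swap→a[2]=4 → slow++,fast++
(s=3,f=9) a[fast]=0 → fast++
(s=3,f=10) a[fast]=0 → fast++
(s=3,f=11) a[fast]=0 → fast++
(s=3,f=12) a[fast]=0 → fast++
(s=3,f=13) a[fast]=0 → fast++
(s=3,f=14) a[fast]=9≠0 swap→a[3]=9 → slow++,fast++
(s=4,f=15) a[fast]=0 → fast++
(s=4,f=16) a[fast]=0 → fast++
(s=4,f=17) a[fast]=0 → fast++

[6, 4, 9, 0, 0, 0, 0, 0, 0, 0, 0, 0, 0, 0, 0, 0, 0]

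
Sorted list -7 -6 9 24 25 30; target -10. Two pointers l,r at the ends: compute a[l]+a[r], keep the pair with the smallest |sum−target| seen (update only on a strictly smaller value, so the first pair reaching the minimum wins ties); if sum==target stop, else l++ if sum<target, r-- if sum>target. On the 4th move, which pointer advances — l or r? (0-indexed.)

[0,5] -7+30=23 d=33 * → r--
[0,4] -7+25=18 d=28 * → r--
[0,3] -7+24=17 d=27 * → r--
[0,2] -7+9=2 d=12 * → r--

r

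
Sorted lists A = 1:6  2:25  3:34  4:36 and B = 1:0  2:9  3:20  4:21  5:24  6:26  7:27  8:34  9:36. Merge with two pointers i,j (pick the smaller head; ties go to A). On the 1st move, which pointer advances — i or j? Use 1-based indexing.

j

[i=1,j=1] A[i]=6>B[j]=0 take 0 → j++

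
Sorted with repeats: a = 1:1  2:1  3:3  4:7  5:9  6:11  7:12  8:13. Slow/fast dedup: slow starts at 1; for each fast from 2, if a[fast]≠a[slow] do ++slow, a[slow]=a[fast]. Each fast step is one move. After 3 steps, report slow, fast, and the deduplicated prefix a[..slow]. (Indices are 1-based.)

(s=1,f=2) a[fast]=1=a[slow] dup → fast++
(s=1,f=3) a[fast]=3≠a[slow]=1 write a[2]=3 → slow++,fast++
(s=2,f=4) a[fast]=7≠a[slow]=3 write a[3]=7 → slow++,fast++

slow=3, fast=5, prefix=[1, 3, 7]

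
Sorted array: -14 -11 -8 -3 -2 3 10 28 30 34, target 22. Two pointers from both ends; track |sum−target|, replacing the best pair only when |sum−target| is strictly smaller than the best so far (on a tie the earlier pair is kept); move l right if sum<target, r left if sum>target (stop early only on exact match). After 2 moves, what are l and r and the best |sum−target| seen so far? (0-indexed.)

l=1, r=8, best |Δ|=1

l=0 r=9: -14+34=20 d=2 *, l++
l=1 r=9: -11+34=23 d=1 *, r--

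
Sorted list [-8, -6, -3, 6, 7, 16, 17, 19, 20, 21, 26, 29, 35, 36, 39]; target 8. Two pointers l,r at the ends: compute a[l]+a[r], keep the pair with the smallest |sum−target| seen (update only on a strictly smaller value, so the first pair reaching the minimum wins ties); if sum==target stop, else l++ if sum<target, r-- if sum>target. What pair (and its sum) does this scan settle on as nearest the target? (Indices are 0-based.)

l=0 r=14: -8+39=31 d=23 *, r--
l=0 r=13: -8+36=28 d=20 *, r--
l=0 r=12: -8+35=27 d=19 *, r--
l=0 r=11: -8+29=21 d=13 *, r--
l=0 r=10: -8+26=18 d=10 *, r--
l=0 r=9: -8+21=13 d=5 *, r--
l=0 r=8: -8+20=12 d=4 *, r--
l=0 r=7: -8+19=11 d=3 *, r--
l=0 r=6: -8+17=9 d=1 *, r--
l=0 r=5: -8+16=8 d=0 *, stop

pair (-8, 16) with sum 8 (|Δ|=0)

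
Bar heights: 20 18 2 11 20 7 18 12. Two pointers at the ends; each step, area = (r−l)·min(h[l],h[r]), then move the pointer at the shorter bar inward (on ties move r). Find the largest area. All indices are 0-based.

[0,7] min(20,12)*7=84 best=84 * → r--
[0,6] min(20,18)*6=108 best=108 * → r--
[0,5] min(20,7)*5=35 best=108 → r--
[0,4] min(20,20)*4=80 best=108 → r--
[0,3] min(20,11)*3=33 best=108 → r--
[0,2] min(20,2)*2=4 best=108 → r--
[0,1] min(20,18)*1=18 best=108 → r--

max area = 108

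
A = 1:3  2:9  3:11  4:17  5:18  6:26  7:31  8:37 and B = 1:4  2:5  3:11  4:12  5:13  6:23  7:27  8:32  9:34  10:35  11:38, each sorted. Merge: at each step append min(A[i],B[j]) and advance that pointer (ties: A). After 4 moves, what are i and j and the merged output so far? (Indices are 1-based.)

i=3, j=3, merged so far=[3, 4, 5, 9]

[i=1,j=1] A[i]=3<=B[j]=4 take 3 → i++
[i=2,j=1] A[i]=9>B[j]=4 take 4 → j++
[i=2,j=2] A[i]=9>B[j]=5 take 5 → j++
[i=2,j=3] A[i]=9<=B[j]=11 take 9 → i++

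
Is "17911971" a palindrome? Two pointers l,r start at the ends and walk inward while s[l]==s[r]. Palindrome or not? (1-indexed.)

palindrome

[1,8] '1'=='1' → l++,r--
[2,7] '7'=='7' → l++,r--
[3,6] '9'=='9' → l++,r--
[4,5] '1'=='1' → l++,r--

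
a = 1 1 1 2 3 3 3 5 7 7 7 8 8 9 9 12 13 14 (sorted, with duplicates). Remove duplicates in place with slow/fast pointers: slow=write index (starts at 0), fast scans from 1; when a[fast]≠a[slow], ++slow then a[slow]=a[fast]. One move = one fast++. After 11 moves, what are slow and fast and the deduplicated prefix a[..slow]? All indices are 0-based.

slow=5, fast=12, prefix=[1, 2, 3, 5, 7, 8]

slow=0 fast=1: a[fast]=1=a[slow] dup, fast++
slow=0 fast=2: a[fast]=1=a[slow] dup, fast++
slow=0 fast=3: a[fast]=2≠a[slow]=1 write a[1]=2, slow++,fast++
slow=1 fast=4: a[fast]=3≠a[slow]=2 write a[2]=3, slow++,fast++
slow=2 fast=5: a[fast]=3=a[slow] dup, fast++
slow=2 fast=6: a[fast]=3=a[slow] dup, fast++
slow=2 fast=7: a[fast]=5≠a[slow]=3 write a[3]=5, slow++,fast++
slow=3 fast=8: a[fast]=7≠a[slow]=5 write a[4]=7, slow++,fast++
slow=4 fast=9: a[fast]=7=a[slow] dup, fast++
slow=4 fast=10: a[fast]=7=a[slow] dup, fast++
slow=4 fast=11: a[fast]=8≠a[slow]=7 write a[5]=8, slow++,fast++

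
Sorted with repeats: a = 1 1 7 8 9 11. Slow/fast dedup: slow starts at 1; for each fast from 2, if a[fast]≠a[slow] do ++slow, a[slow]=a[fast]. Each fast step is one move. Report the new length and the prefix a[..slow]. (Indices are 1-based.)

length 5; prefix = [1, 7, 8, 9, 11]

slow=1 fast=2: a[fast]=1=a[slow] dup, fast++
slow=1 fast=3: a[fast]=7≠a[slow]=1 write a[2]=7, slow++,fast++
slow=2 fast=4: a[fast]=8≠a[slow]=7 write a[3]=8, slow++,fast++
slow=3 fast=5: a[fast]=9≠a[slow]=8 write a[4]=9, slow++,fast++
slow=4 fast=6: a[fast]=11≠a[slow]=9 write a[5]=11, slow++,fast++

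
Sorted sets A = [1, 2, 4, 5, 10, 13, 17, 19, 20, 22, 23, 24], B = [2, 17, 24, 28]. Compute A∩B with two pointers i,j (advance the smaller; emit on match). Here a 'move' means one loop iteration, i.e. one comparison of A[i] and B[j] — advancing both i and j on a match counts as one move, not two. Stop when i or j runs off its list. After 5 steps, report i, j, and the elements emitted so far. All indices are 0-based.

[i=0,j=0] 1<2 → i++
[i=1,j=0] 2==2 emit → i++,j++
[i=2,j=1] 4<17 → i++
[i=3,j=1] 5<17 → i++
[i=4,j=1] 10<17 → i++

i=5, j=1, emitted=[2]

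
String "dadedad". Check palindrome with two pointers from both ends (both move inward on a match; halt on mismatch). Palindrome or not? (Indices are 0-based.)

palindrome

[0,6] 'd'=='d' → l++,r--
[1,5] 'a'=='a' → l++,r--
[2,4] 'd'=='d' → l++,r--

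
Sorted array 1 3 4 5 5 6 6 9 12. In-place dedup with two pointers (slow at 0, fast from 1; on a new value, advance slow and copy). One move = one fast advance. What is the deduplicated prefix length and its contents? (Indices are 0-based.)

slow=0 fast=1: a[fast]=3≠a[slow]=1 write a[1]=3, slow++,fast++
slow=1 fast=2: a[fast]=4≠a[slow]=3 write a[2]=4, slow++,fast++
slow=2 fast=3: a[fast]=5≠a[slow]=4 write a[3]=5, slow++,fast++
slow=3 fast=4: a[fast]=5=a[slow] dup, fast++
slow=3 fast=5: a[fast]=6≠a[slow]=5 write a[4]=6, slow++,fast++
slow=4 fast=6: a[fast]=6=a[slow] dup, fast++
slow=4 fast=7: a[fast]=9≠a[slow]=6 write a[5]=9, slow++,fast++
slow=5 fast=8: a[fast]=12≠a[slow]=9 write a[6]=12, slow++,fast++

length 7; prefix = [1, 3, 4, 5, 6, 9, 12]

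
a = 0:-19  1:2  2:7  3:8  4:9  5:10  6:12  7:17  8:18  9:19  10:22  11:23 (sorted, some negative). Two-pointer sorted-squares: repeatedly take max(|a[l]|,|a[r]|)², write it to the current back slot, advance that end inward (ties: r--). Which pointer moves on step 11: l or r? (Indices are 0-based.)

r

l=0 r=11: |-19|<=|23| out[11]=529, r--
l=0 r=10: |-19|<=|22| out[10]=484, r--
l=0 r=9: |-19|<=|19| out[9]=361, r--
l=0 r=8: |-19|>|18| out[8]=361, l++
l=1 r=8: |2|<=|18| out[7]=324, r--
l=1 r=7: |2|<=|17| out[6]=289, r--
l=1 r=6: |2|<=|12| out[5]=144, r--
l=1 r=5: |2|<=|10| out[4]=100, r--
l=1 r=4: |2|<=|9| out[3]=81, r--
l=1 r=3: |2|<=|8| out[2]=64, r--
l=1 r=2: |2|<=|7| out[1]=49, r--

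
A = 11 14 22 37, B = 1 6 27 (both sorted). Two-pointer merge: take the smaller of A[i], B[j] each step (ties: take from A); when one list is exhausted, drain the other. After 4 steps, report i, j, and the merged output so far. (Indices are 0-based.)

i=2, j=2, merged so far=[1, 6, 11, 14]

i=0 j=0: A[i]=11>B[j]=1 take 1, j++
i=0 j=1: A[i]=11>B[j]=6 take 6, j++
i=0 j=2: A[i]=11<=B[j]=27 take 11, i++
i=1 j=2: A[i]=14<=B[j]=27 take 14, i++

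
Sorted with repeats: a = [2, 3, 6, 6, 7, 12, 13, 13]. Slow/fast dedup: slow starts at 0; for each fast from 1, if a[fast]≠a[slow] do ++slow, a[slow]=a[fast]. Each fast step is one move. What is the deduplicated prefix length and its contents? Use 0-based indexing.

length 6; prefix = [2, 3, 6, 7, 12, 13]

slow=0 fast=1: a[fast]=3≠a[slow]=2 write a[1]=3, slow++,fast++
slow=1 fast=2: a[fast]=6≠a[slow]=3 write a[2]=6, slow++,fast++
slow=2 fast=3: a[fast]=6=a[slow] dup, fast++
slow=2 fast=4: a[fast]=7≠a[slow]=6 write a[3]=7, slow++,fast++
slow=3 fast=5: a[fast]=12≠a[slow]=7 write a[4]=12, slow++,fast++
slow=4 fast=6: a[fast]=13≠a[slow]=12 write a[5]=13, slow++,fast++
slow=5 fast=7: a[fast]=13=a[slow] dup, fast++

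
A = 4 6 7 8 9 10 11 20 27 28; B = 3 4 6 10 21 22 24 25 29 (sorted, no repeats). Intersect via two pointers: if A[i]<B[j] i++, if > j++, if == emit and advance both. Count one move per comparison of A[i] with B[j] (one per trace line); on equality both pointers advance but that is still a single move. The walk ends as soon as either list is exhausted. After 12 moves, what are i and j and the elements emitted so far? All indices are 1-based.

i=1 j=1: 4>3, j++
i=1 j=2: 4==4 emit, i++,j++
i=2 j=3: 6==6 emit, i++,j++
i=3 j=4: 7<10, i++
i=4 j=4: 8<10, i++
i=5 j=4: 9<10, i++
i=6 j=4: 10==10 emit, i++,j++
i=7 j=5: 11<21, i++
i=8 j=5: 20<21, i++
i=9 j=5: 27>21, j++
i=9 j=6: 27>22, j++
i=9 j=7: 27>24, j++

i=9, j=8, emitted=[4, 6, 10]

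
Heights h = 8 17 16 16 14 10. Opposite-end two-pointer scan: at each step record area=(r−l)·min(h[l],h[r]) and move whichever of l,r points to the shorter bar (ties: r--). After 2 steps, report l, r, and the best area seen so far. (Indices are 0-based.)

[0,5] min(8,10)*5=40 best=40 * → l++
[1,5] min(17,10)*4=40 best=40 → r--

l=1, r=4, best area=40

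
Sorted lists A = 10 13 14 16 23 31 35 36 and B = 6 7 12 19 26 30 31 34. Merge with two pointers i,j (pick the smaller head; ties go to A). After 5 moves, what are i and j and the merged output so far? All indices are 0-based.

i=0 j=0: A[i]=10>B[j]=6 take 6, j++
i=0 j=1: A[i]=10>B[j]=7 take 7, j++
i=0 j=2: A[i]=10<=B[j]=12 take 10, i++
i=1 j=2: A[i]=13>B[j]=12 take 12, j++
i=1 j=3: A[i]=13<=B[j]=19 take 13, i++

i=2, j=3, merged so far=[6, 7, 10, 12, 13]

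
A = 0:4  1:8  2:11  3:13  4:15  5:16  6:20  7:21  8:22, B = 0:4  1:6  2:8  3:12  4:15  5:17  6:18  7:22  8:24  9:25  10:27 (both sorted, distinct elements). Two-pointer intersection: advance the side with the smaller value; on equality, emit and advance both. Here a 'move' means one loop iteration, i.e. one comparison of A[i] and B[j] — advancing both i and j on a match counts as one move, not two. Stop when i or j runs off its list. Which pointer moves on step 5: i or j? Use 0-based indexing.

j

[i=0,j=0] 4==4 emit → i++,j++
[i=1,j=1] 8>6 → j++
[i=1,j=2] 8==8 emit → i++,j++
[i=2,j=3] 11<12 → i++
[i=3,j=3] 13>12 → j++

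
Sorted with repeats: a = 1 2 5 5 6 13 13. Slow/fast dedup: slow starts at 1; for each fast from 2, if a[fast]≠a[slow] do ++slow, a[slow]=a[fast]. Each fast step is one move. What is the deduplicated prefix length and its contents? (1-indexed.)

slow=1 fast=2: a[fast]=2≠a[slow]=1 write a[2]=2, slow++,fast++
slow=2 fast=3: a[fast]=5≠a[slow]=2 write a[3]=5, slow++,fast++
slow=3 fast=4: a[fast]=5=a[slow] dup, fast++
slow=3 fast=5: a[fast]=6≠a[slow]=5 write a[4]=6, slow++,fast++
slow=4 fast=6: a[fast]=13≠a[slow]=6 write a[5]=13, slow++,fast++
slow=5 fast=7: a[fast]=13=a[slow] dup, fast++

length 5; prefix = [1, 2, 5, 6, 13]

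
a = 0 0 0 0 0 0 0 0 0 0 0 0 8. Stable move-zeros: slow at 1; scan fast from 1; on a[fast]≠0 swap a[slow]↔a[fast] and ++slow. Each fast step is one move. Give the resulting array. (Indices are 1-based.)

[8, 0, 0, 0, 0, 0, 0, 0, 0, 0, 0, 0, 0]

slow=1 fast=1: a[fast]=0, fast++
slow=1 fast=2: a[fast]=0, fast++
slow=1 fast=3: a[fast]=0, fast++
slow=1 fast=4: a[fast]=0, fast++
slow=1 fast=5: a[fast]=0, fast++
slow=1 fast=6: a[fast]=0, fast++
slow=1 fast=7: a[fast]=0, fast++
slow=1 fast=8: a[fast]=0, fast++
slow=1 fast=9: a[fast]=0, fast++
slow=1 fast=10: a[fast]=0, fast++
slow=1 fast=11: a[fast]=0, fast++
slow=1 fast=12: a[fast]=0, fast++
slow=1 fast=13: a[fast]=8≠0 swap→a[1]=8, slow++,fast++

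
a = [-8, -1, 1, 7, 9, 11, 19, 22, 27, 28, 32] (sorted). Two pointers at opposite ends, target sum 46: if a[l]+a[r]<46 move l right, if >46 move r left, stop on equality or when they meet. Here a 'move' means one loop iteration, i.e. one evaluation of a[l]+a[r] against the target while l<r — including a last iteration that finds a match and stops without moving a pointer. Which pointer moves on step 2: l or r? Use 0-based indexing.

l=0 r=10: -8+32=24 <46, l++
l=1 r=10: -1+32=31 <46, l++

l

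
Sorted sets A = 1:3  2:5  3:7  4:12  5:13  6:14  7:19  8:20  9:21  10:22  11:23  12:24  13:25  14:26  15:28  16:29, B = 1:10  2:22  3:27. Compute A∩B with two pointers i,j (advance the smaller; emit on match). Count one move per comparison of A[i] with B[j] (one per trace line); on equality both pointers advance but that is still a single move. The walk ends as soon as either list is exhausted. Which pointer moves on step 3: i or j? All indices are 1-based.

i

i=1 j=1: 3<10, i++
i=2 j=1: 5<10, i++
i=3 j=1: 7<10, i++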